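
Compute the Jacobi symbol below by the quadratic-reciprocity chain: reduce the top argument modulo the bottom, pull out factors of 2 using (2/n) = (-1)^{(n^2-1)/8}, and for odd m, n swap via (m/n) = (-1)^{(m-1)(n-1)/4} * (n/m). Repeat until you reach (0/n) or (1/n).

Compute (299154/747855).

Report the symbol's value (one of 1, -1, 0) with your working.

0

factor out 2^1: 299154 = 2^1·149577; with 747855 mod 8 = 7, (2/747855) = +1; sign now +1; continue with (149577/747855)
flip (149577/747855) -> (747855/149577): both odd, 149577 mod 4 = 1, 747855 mod 4 = 3, so the flip contributes +1; sign now +1
(747855/149577): 747855 mod 149577 = 149547, so (747855/149577) = (149547/149577)
flip (149547/149577) -> (149577/149547): both odd, 149547 mod 4 = 3, 149577 mod 4 = 1, so the flip contributes +1; sign now +1
(149577/149547): 149577 mod 149547 = 30, so (149577/149547) = (30/149547)
factor out 2^1: 30 = 2^1·15; with 149547 mod 8 = 3, (2/149547) = -1; sign now -1; continue with (15/149547)
flip (15/149547) -> (149547/15): both odd, 15 mod 4 = 3, 149547 mod 4 = 3, so the flip contributes -1; sign now +1
(149547/15): 149547 mod 15 = 12, so (149547/15) = (12/15)
factor out 2^2: 12 = 2^2·3; with 15 mod 8 = 7, (2/15) = +1; sign now +1; continue with (3/15)
flip (3/15) -> (15/3): both odd, 3 mod 4 = 3, 15 mod 4 = 3, so the flip contributes -1; sign now -1
(15/3): 15 mod 3 = 0, so (15/3) = (0/3)
reached (0/3); gcd(a, n) > 1, so (0/3) = 0 and the symbol is 0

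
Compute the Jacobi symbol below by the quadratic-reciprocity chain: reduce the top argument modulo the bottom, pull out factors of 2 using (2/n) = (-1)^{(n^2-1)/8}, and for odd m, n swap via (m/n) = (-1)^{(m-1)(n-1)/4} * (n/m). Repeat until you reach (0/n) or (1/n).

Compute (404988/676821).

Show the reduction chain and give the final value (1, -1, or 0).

404988 = 2^2·101247; (2/676821) = -1 since 676821 mod 8 = 5, so (404988/676821) = (-1)^2·(101247/676821); sign now +1
reciprocity: (101247/676821) = +1·(676821/101247) since 101247 mod 4 = 3, 676821 mod 4 = 1; sign now +1
(676821/101247) = (69339/101247)   [reduce mod 101247]
reciprocity: (69339/101247) = -1·(101247/69339) since 69339 mod 4 = 3, 101247 mod 4 = 3; sign now -1
(101247/69339) = (31908/69339)   [reduce mod 69339]
31908 = 2^2·7977; (2/69339) = -1 since 69339 mod 8 = 3, so (31908/69339) = (-1)^2·(7977/69339); sign now -1
reciprocity: (7977/69339) = +1·(69339/7977) since 7977 mod 4 = 1, 69339 mod 4 = 3; sign now -1
(69339/7977) = (5523/7977)   [reduce mod 7977]
reciprocity: (5523/7977) = +1·(7977/5523) since 5523 mod 4 = 3, 7977 mod 4 = 1; sign now -1
(7977/5523) = (2454/5523)   [reduce mod 5523]
2454 = 2^1·1227; (2/5523) = -1 since 5523 mod 8 = 3, so (2454/5523) = (-1)^1·(1227/5523); sign now +1
reciprocity: (1227/5523) = -1·(5523/1227) since 1227 mod 4 = 3, 5523 mod 4 = 3; sign now -1
(5523/1227) = (615/1227)   [reduce mod 1227]
reciprocity: (615/1227) = -1·(1227/615) since 615 mod 4 = 3, 1227 mod 4 = 3; sign now +1
(1227/615) = (612/615)   [reduce mod 615]
612 = 2^2·153; (2/615) = +1 since 615 mod 8 = 7, so (612/615) = (+1)^2·(153/615); sign now +1
reciprocity: (153/615) = +1·(615/153) since 153 mod 4 = 1, 615 mod 4 = 3; sign now +1
(615/153) = (3/153)   [reduce mod 153]
reciprocity: (3/153) = +1·(153/3) since 3 mod 4 = 3, 153 mod 4 = 1; sign now +1
(153/3) = (0/3)   [reduce mod 3]
(0/3) = 0   [gcd(a, n) > 1]; final value = 0

0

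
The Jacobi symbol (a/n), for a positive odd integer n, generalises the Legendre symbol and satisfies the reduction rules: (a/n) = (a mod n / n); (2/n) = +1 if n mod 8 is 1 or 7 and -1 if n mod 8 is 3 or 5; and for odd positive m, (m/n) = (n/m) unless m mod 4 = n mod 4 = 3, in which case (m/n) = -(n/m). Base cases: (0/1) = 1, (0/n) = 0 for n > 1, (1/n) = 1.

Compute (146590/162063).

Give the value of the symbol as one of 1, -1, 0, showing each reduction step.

-1

factor out 2^1: 146590 = 2^1·73295; with 162063 mod 8 = 7, (2/162063) = +1; sign now +1; continue with (73295/162063)
flip (73295/162063) -> (162063/73295): both odd, 73295 mod 4 = 3, 162063 mod 4 = 3, so the flip contributes -1; sign now -1
(162063/73295): 162063 mod 73295 = 15473, so (162063/73295) = (15473/73295)
flip (15473/73295) -> (73295/15473): both odd, 15473 mod 4 = 1, 73295 mod 4 = 3, so the flip contributes +1; sign now -1
(73295/15473): 73295 mod 15473 = 11403, so (73295/15473) = (11403/15473)
flip (11403/15473) -> (15473/11403): both odd, 11403 mod 4 = 3, 15473 mod 4 = 1, so the flip contributes +1; sign now -1
(15473/11403): 15473 mod 11403 = 4070, so (15473/11403) = (4070/11403)
factor out 2^1: 4070 = 2^1·2035; with 11403 mod 8 = 3, (2/11403) = -1; sign now +1; continue with (2035/11403)
flip (2035/11403) -> (11403/2035): both odd, 2035 mod 4 = 3, 11403 mod 4 = 3, so the flip contributes -1; sign now -1
(11403/2035): 11403 mod 2035 = 1228, so (11403/2035) = (1228/2035)
factor out 2^2: 1228 = 2^2·307; with 2035 mod 8 = 3, (2/2035) = -1; sign now -1; continue with (307/2035)
flip (307/2035) -> (2035/307): both odd, 307 mod 4 = 3, 2035 mod 4 = 3, so the flip contributes -1; sign now +1
(2035/307): 2035 mod 307 = 193, so (2035/307) = (193/307)
flip (193/307) -> (307/193): both odd, 193 mod 4 = 1, 307 mod 4 = 3, so the flip contributes +1; sign now +1
(307/193): 307 mod 193 = 114, so (307/193) = (114/193)
factor out 2^1: 114 = 2^1·57; with 193 mod 8 = 1, (2/193) = +1; sign now +1; continue with (57/193)
flip (57/193) -> (193/57): both odd, 57 mod 4 = 1, 193 mod 4 = 1, so the flip contributes +1; sign now +1
(193/57): 193 mod 57 = 22, so (193/57) = (22/57)
factor out 2^1: 22 = 2^1·11; with 57 mod 8 = 1, (2/57) = +1; sign now +1; continue with (11/57)
flip (11/57) -> (57/11): both odd, 11 mod 4 = 3, 57 mod 4 = 1, so the flip contributes +1; sign now +1
(57/11): 57 mod 11 = 2, so (57/11) = (2/11)
factor out 2^1: 2 = 2^1·1; with 11 mod 8 = 3, (2/11) = -1; sign now -1; continue with (1/11)
reached (1/11) = 1, so the symbol is -1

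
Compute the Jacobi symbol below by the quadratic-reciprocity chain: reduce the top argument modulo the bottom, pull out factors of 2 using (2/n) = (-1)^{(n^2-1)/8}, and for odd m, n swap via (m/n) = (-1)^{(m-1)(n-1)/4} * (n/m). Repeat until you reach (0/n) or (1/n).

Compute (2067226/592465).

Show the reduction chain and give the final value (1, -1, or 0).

(2067226/592465) = (289831/592465)   [reduce mod 592465]
reciprocity: (289831/592465) = +1·(592465/289831) since 289831 mod 4 = 3, 592465 mod 4 = 1; sign now +1
(592465/289831) = (12803/289831)   [reduce mod 289831]
reciprocity: (12803/289831) = -1·(289831/12803) since 12803 mod 4 = 3, 289831 mod 4 = 3; sign now -1
(289831/12803) = (8165/12803)   [reduce mod 12803]
reciprocity: (8165/12803) = +1·(12803/8165) since 8165 mod 4 = 1, 12803 mod 4 = 3; sign now -1
(12803/8165) = (4638/8165)   [reduce mod 8165]
4638 = 2^1·2319; (2/8165) = -1 since 8165 mod 8 = 5, so (4638/8165) = (-1)^1·(2319/8165); sign now +1
reciprocity: (2319/8165) = +1·(8165/2319) since 2319 mod 4 = 3, 8165 mod 4 = 1; sign now +1
(8165/2319) = (1208/2319)   [reduce mod 2319]
1208 = 2^3·151; (2/2319) = +1 since 2319 mod 8 = 7, so (1208/2319) = (+1)^3·(151/2319); sign now +1
reciprocity: (151/2319) = -1·(2319/151) since 151 mod 4 = 3, 2319 mod 4 = 3; sign now -1
(2319/151) = (54/151)   [reduce mod 151]
54 = 2^1·27; (2/151) = +1 since 151 mod 8 = 7, so (54/151) = (+1)^1·(27/151); sign now -1
reciprocity: (27/151) = -1·(151/27) since 27 mod 4 = 3, 151 mod 4 = 3; sign now +1
(151/27) = (16/27)   [reduce mod 27]
16 = 2^4·1; (2/27) = -1 since 27 mod 8 = 3, so (16/27) = (-1)^4·(1/27); sign now +1
(1/27) = 1; final value = sign = +1

1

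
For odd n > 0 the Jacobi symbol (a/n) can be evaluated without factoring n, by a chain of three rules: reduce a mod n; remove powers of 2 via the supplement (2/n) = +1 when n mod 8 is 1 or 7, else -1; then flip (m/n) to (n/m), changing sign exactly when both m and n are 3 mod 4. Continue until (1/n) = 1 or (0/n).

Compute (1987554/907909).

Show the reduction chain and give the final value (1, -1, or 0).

-1

(1987554/907909): 1987554 mod 907909 = 171736, so (1987554/907909) = (171736/907909)
factor out 2^3: 171736 = 2^3·21467; with 907909 mod 8 = 5, (2/907909) = -1; sign now -1; continue with (21467/907909)
flip (21467/907909) -> (907909/21467): both odd, 21467 mod 4 = 3, 907909 mod 4 = 1, so the flip contributes +1; sign now -1
(907909/21467): 907909 mod 21467 = 6295, so (907909/21467) = (6295/21467)
flip (6295/21467) -> (21467/6295): both odd, 6295 mod 4 = 3, 21467 mod 4 = 3, so the flip contributes -1; sign now +1
(21467/6295): 21467 mod 6295 = 2582, so (21467/6295) = (2582/6295)
factor out 2^1: 2582 = 2^1·1291; with 6295 mod 8 = 7, (2/6295) = +1; sign now +1; continue with (1291/6295)
flip (1291/6295) -> (6295/1291): both odd, 1291 mod 4 = 3, 6295 mod 4 = 3, so the flip contributes -1; sign now -1
(6295/1291): 6295 mod 1291 = 1131, so (6295/1291) = (1131/1291)
flip (1131/1291) -> (1291/1131): both odd, 1131 mod 4 = 3, 1291 mod 4 = 3, so the flip contributes -1; sign now +1
(1291/1131): 1291 mod 1131 = 160, so (1291/1131) = (160/1131)
factor out 2^5: 160 = 2^5·5; with 1131 mod 8 = 3, (2/1131) = -1; sign now -1; continue with (5/1131)
flip (5/1131) -> (1131/5): both odd, 5 mod 4 = 1, 1131 mod 4 = 3, so the flip contributes +1; sign now -1
(1131/5): 1131 mod 5 = 1, so (1131/5) = (1/5)
reached (1/5) = 1, so the symbol is -1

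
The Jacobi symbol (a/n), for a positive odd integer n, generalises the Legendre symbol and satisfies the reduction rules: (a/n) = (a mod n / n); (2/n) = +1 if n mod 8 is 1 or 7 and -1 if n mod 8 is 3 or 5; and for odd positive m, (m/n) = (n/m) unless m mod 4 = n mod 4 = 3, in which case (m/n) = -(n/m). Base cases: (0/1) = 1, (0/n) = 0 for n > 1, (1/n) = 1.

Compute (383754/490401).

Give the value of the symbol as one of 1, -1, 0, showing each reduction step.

0

383754 = 2^1·191877; (2/490401) = +1 since 490401 mod 8 = 1, so (383754/490401) = (+1)^1·(191877/490401); sign now +1
reciprocity: (191877/490401) = +1·(490401/191877) since 191877 mod 4 = 1, 490401 mod 4 = 1; sign now +1
(490401/191877) = (106647/191877)   [reduce mod 191877]
reciprocity: (106647/191877) = +1·(191877/106647) since 106647 mod 4 = 3, 191877 mod 4 = 1; sign now +1
(191877/106647) = (85230/106647)   [reduce mod 106647]
85230 = 2^1·42615; (2/106647) = +1 since 106647 mod 8 = 7, so (85230/106647) = (+1)^1·(42615/106647); sign now +1
reciprocity: (42615/106647) = -1·(106647/42615) since 42615 mod 4 = 3, 106647 mod 4 = 3; sign now -1
(106647/42615) = (21417/42615)   [reduce mod 42615]
reciprocity: (21417/42615) = +1·(42615/21417) since 21417 mod 4 = 1, 42615 mod 4 = 3; sign now -1
(42615/21417) = (21198/21417)   [reduce mod 21417]
21198 = 2^1·10599; (2/21417) = +1 since 21417 mod 8 = 1, so (21198/21417) = (+1)^1·(10599/21417); sign now -1
reciprocity: (10599/21417) = +1·(21417/10599) since 10599 mod 4 = 3, 21417 mod 4 = 1; sign now -1
(21417/10599) = (219/10599)   [reduce mod 10599]
reciprocity: (219/10599) = -1·(10599/219) since 219 mod 4 = 3, 10599 mod 4 = 3; sign now +1
(10599/219) = (87/219)   [reduce mod 219]
reciprocity: (87/219) = -1·(219/87) since 87 mod 4 = 3, 219 mod 4 = 3; sign now -1
(219/87) = (45/87)   [reduce mod 87]
reciprocity: (45/87) = +1·(87/45) since 45 mod 4 = 1, 87 mod 4 = 3; sign now -1
(87/45) = (42/45)   [reduce mod 45]
42 = 2^1·21; (2/45) = -1 since 45 mod 8 = 5, so (42/45) = (-1)^1·(21/45); sign now +1
reciprocity: (21/45) = +1·(45/21) since 21 mod 4 = 1, 45 mod 4 = 1; sign now +1
(45/21) = (3/21)   [reduce mod 21]
reciprocity: (3/21) = +1·(21/3) since 3 mod 4 = 3, 21 mod 4 = 1; sign now +1
(21/3) = (0/3)   [reduce mod 3]
(0/3) = 0   [gcd(a, n) > 1]; final value = 0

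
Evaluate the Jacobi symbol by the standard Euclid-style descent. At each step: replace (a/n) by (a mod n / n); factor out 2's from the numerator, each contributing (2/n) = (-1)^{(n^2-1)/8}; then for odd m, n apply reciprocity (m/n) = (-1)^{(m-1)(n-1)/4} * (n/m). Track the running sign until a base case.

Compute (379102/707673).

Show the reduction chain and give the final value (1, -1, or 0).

379102 = 2^1·189551; (2/707673) = +1 since 707673 mod 8 = 1, so (379102/707673) = (+1)^1·(189551/707673); sign now +1
reciprocity: (189551/707673) = +1·(707673/189551) since 189551 mod 4 = 3, 707673 mod 4 = 1; sign now +1
(707673/189551) = (139020/189551)   [reduce mod 189551]
139020 = 2^2·34755; (2/189551) = +1 since 189551 mod 8 = 7, so (139020/189551) = (+1)^2·(34755/189551); sign now +1
reciprocity: (34755/189551) = -1·(189551/34755) since 34755 mod 4 = 3, 189551 mod 4 = 3; sign now -1
(189551/34755) = (15776/34755)   [reduce mod 34755]
15776 = 2^5·493; (2/34755) = -1 since 34755 mod 8 = 3, so (15776/34755) = (-1)^5·(493/34755); sign now +1
reciprocity: (493/34755) = +1·(34755/493) since 493 mod 4 = 1, 34755 mod 4 = 3; sign now +1
(34755/493) = (245/493)   [reduce mod 493]
reciprocity: (245/493) = +1·(493/245) since 245 mod 4 = 1, 493 mod 4 = 1; sign now +1
(493/245) = (3/245)   [reduce mod 245]
reciprocity: (3/245) = +1·(245/3) since 3 mod 4 = 3, 245 mod 4 = 1; sign now +1
(245/3) = (2/3)   [reduce mod 3]
2 = 2^1·1; (2/3) = -1 since 3 mod 8 = 3, so (2/3) = (-1)^1·(1/3); sign now -1
(1/3) = 1; final value = sign = -1

-1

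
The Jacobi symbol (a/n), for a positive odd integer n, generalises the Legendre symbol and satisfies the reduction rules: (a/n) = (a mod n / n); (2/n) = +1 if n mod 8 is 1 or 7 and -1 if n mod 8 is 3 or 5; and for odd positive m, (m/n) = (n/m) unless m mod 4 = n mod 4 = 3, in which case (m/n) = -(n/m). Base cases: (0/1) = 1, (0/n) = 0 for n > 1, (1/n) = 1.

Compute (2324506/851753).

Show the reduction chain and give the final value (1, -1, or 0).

-1

(2324506/851753): 2324506 mod 851753 = 621000, so (2324506/851753) = (621000/851753)
factor out 2^3: 621000 = 2^3·77625; with 851753 mod 8 = 1, (2/851753) = +1; sign now +1; continue with (77625/851753)
flip (77625/851753) -> (851753/77625): both odd, 77625 mod 4 = 1, 851753 mod 4 = 1, so the flip contributes +1; sign now +1
(851753/77625): 851753 mod 77625 = 75503, so (851753/77625) = (75503/77625)
flip (75503/77625) -> (77625/75503): both odd, 75503 mod 4 = 3, 77625 mod 4 = 1, so the flip contributes +1; sign now +1
(77625/75503): 77625 mod 75503 = 2122, so (77625/75503) = (2122/75503)
factor out 2^1: 2122 = 2^1·1061; with 75503 mod 8 = 7, (2/75503) = +1; sign now +1; continue with (1061/75503)
flip (1061/75503) -> (75503/1061): both odd, 1061 mod 4 = 1, 75503 mod 4 = 3, so the flip contributes +1; sign now +1
(75503/1061): 75503 mod 1061 = 172, so (75503/1061) = (172/1061)
factor out 2^2: 172 = 2^2·43; with 1061 mod 8 = 5, (2/1061) = -1; sign now +1; continue with (43/1061)
flip (43/1061) -> (1061/43): both odd, 43 mod 4 = 3, 1061 mod 4 = 1, so the flip contributes +1; sign now +1
(1061/43): 1061 mod 43 = 29, so (1061/43) = (29/43)
flip (29/43) -> (43/29): both odd, 29 mod 4 = 1, 43 mod 4 = 3, so the flip contributes +1; sign now +1
(43/29): 43 mod 29 = 14, so (43/29) = (14/29)
factor out 2^1: 14 = 2^1·7; with 29 mod 8 = 5, (2/29) = -1; sign now -1; continue with (7/29)
flip (7/29) -> (29/7): both odd, 7 mod 4 = 3, 29 mod 4 = 1, so the flip contributes +1; sign now -1
(29/7): 29 mod 7 = 1, so (29/7) = (1/7)
reached (1/7) = 1, so the symbol is -1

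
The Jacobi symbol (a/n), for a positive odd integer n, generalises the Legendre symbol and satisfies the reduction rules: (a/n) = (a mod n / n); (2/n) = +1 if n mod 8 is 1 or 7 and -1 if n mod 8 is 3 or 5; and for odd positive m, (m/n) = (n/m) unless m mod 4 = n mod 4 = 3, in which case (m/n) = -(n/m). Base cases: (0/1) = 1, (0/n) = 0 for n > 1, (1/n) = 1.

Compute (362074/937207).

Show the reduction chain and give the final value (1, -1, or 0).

-1

362074 = 2^1·181037; (2/937207) = +1 since 937207 mod 8 = 7, so (362074/937207) = (+1)^1·(181037/937207); sign now +1
reciprocity: (181037/937207) = +1·(937207/181037) since 181037 mod 4 = 1, 937207 mod 4 = 3; sign now +1
(937207/181037) = (32022/181037)   [reduce mod 181037]
32022 = 2^1·16011; (2/181037) = -1 since 181037 mod 8 = 5, so (32022/181037) = (-1)^1·(16011/181037); sign now -1
reciprocity: (16011/181037) = +1·(181037/16011) since 16011 mod 4 = 3, 181037 mod 4 = 1; sign now -1
(181037/16011) = (4916/16011)   [reduce mod 16011]
4916 = 2^2·1229; (2/16011) = -1 since 16011 mod 8 = 3, so (4916/16011) = (-1)^2·(1229/16011); sign now -1
reciprocity: (1229/16011) = +1·(16011/1229) since 1229 mod 4 = 1, 16011 mod 4 = 3; sign now -1
(16011/1229) = (34/1229)   [reduce mod 1229]
34 = 2^1·17; (2/1229) = -1 since 1229 mod 8 = 5, so (34/1229) = (-1)^1·(17/1229); sign now +1
reciprocity: (17/1229) = +1·(1229/17) since 17 mod 4 = 1, 1229 mod 4 = 1; sign now +1
(1229/17) = (5/17)   [reduce mod 17]
reciprocity: (5/17) = +1·(17/5) since 5 mod 4 = 1, 17 mod 4 = 1; sign now +1
(17/5) = (2/5)   [reduce mod 5]
2 = 2^1·1; (2/5) = -1 since 5 mod 8 = 5, so (2/5) = (-1)^1·(1/5); sign now -1
(1/5) = 1; final value = sign = -1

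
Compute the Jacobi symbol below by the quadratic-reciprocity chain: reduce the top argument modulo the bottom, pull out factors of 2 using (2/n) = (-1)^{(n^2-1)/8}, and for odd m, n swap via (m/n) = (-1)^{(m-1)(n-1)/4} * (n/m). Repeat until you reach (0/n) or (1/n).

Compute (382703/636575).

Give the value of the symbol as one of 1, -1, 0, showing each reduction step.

reciprocity: (382703/636575) = -1·(636575/382703) since 382703 mod 4 = 3, 636575 mod 4 = 3; sign now -1
(636575/382703) = (253872/382703)   [reduce mod 382703]
253872 = 2^4·15867; (2/382703) = +1 since 382703 mod 8 = 7, so (253872/382703) = (+1)^4·(15867/382703); sign now -1
reciprocity: (15867/382703) = -1·(382703/15867) since 15867 mod 4 = 3, 382703 mod 4 = 3; sign now +1
(382703/15867) = (1895/15867)   [reduce mod 15867]
reciprocity: (1895/15867) = -1·(15867/1895) since 1895 mod 4 = 3, 15867 mod 4 = 3; sign now -1
(15867/1895) = (707/1895)   [reduce mod 1895]
reciprocity: (707/1895) = -1·(1895/707) since 707 mod 4 = 3, 1895 mod 4 = 3; sign now +1
(1895/707) = (481/707)   [reduce mod 707]
reciprocity: (481/707) = +1·(707/481) since 481 mod 4 = 1, 707 mod 4 = 3; sign now +1
(707/481) = (226/481)   [reduce mod 481]
226 = 2^1·113; (2/481) = +1 since 481 mod 8 = 1, so (226/481) = (+1)^1·(113/481); sign now +1
reciprocity: (113/481) = +1·(481/113) since 113 mod 4 = 1, 481 mod 4 = 1; sign now +1
(481/113) = (29/113)   [reduce mod 113]
reciprocity: (29/113) = +1·(113/29) since 29 mod 4 = 1, 113 mod 4 = 1; sign now +1
(113/29) = (26/29)   [reduce mod 29]
26 = 2^1·13; (2/29) = -1 since 29 mod 8 = 5, so (26/29) = (-1)^1·(13/29); sign now -1
reciprocity: (13/29) = +1·(29/13) since 13 mod 4 = 1, 29 mod 4 = 1; sign now -1
(29/13) = (3/13)   [reduce mod 13]
reciprocity: (3/13) = +1·(13/3) since 3 mod 4 = 3, 13 mod 4 = 1; sign now -1
(13/3) = (1/3)   [reduce mod 3]
(1/3) = 1; final value = sign = -1

-1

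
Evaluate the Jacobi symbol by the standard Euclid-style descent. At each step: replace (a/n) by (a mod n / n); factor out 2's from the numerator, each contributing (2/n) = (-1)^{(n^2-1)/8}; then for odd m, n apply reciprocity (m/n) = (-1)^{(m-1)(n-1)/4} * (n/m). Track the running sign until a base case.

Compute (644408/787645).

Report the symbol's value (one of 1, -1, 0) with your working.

1

644408 = 2^3·80551; (2/787645) = -1 since 787645 mod 8 = 5, so (644408/787645) = (-1)^3·(80551/787645); sign now -1
reciprocity: (80551/787645) = +1·(787645/80551) since 80551 mod 4 = 3, 787645 mod 4 = 1; sign now -1
(787645/80551) = (62686/80551)   [reduce mod 80551]
62686 = 2^1·31343; (2/80551) = +1 since 80551 mod 8 = 7, so (62686/80551) = (+1)^1·(31343/80551); sign now -1
reciprocity: (31343/80551) = -1·(80551/31343) since 31343 mod 4 = 3, 80551 mod 4 = 3; sign now +1
(80551/31343) = (17865/31343)   [reduce mod 31343]
reciprocity: (17865/31343) = +1·(31343/17865) since 17865 mod 4 = 1, 31343 mod 4 = 3; sign now +1
(31343/17865) = (13478/17865)   [reduce mod 17865]
13478 = 2^1·6739; (2/17865) = +1 since 17865 mod 8 = 1, so (13478/17865) = (+1)^1·(6739/17865); sign now +1
reciprocity: (6739/17865) = +1·(17865/6739) since 6739 mod 4 = 3, 17865 mod 4 = 1; sign now +1
(17865/6739) = (4387/6739)   [reduce mod 6739]
reciprocity: (4387/6739) = -1·(6739/4387) since 4387 mod 4 = 3, 6739 mod 4 = 3; sign now -1
(6739/4387) = (2352/4387)   [reduce mod 4387]
2352 = 2^4·147; (2/4387) = -1 since 4387 mod 8 = 3, so (2352/4387) = (-1)^4·(147/4387); sign now -1
reciprocity: (147/4387) = -1·(4387/147) since 147 mod 4 = 3, 4387 mod 4 = 3; sign now +1
(4387/147) = (124/147)   [reduce mod 147]
124 = 2^2·31; (2/147) = -1 since 147 mod 8 = 3, so (124/147) = (-1)^2·(31/147); sign now +1
reciprocity: (31/147) = -1·(147/31) since 31 mod 4 = 3, 147 mod 4 = 3; sign now -1
(147/31) = (23/31)   [reduce mod 31]
reciprocity: (23/31) = -1·(31/23) since 23 mod 4 = 3, 31 mod 4 = 3; sign now +1
(31/23) = (8/23)   [reduce mod 23]
8 = 2^3·1; (2/23) = +1 since 23 mod 8 = 7, so (8/23) = (+1)^3·(1/23); sign now +1
(1/23) = 1; final value = sign = +1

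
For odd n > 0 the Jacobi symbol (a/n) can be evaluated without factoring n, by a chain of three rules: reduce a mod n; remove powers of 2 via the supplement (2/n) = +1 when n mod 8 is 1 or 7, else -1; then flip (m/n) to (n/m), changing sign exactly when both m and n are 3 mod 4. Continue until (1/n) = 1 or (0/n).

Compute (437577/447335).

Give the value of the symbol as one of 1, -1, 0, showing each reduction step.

0

flip (437577/447335) -> (447335/437577): both odd, 437577 mod 4 = 1, 447335 mod 4 = 3, so the flip contributes +1; sign now +1
(447335/437577): 447335 mod 437577 = 9758, so (447335/437577) = (9758/437577)
factor out 2^1: 9758 = 2^1·4879; with 437577 mod 8 = 1, (2/437577) = +1; sign now +1; continue with (4879/437577)
flip (4879/437577) -> (437577/4879): both odd, 4879 mod 4 = 3, 437577 mod 4 = 1, so the flip contributes +1; sign now +1
(437577/4879): 437577 mod 4879 = 3346, so (437577/4879) = (3346/4879)
factor out 2^1: 3346 = 2^1·1673; with 4879 mod 8 = 7, (2/4879) = +1; sign now +1; continue with (1673/4879)
flip (1673/4879) -> (4879/1673): both odd, 1673 mod 4 = 1, 4879 mod 4 = 3, so the flip contributes +1; sign now +1
(4879/1673): 4879 mod 1673 = 1533, so (4879/1673) = (1533/1673)
flip (1533/1673) -> (1673/1533): both odd, 1533 mod 4 = 1, 1673 mod 4 = 1, so the flip contributes +1; sign now +1
(1673/1533): 1673 mod 1533 = 140, so (1673/1533) = (140/1533)
factor out 2^2: 140 = 2^2·35; with 1533 mod 8 = 5, (2/1533) = -1; sign now +1; continue with (35/1533)
flip (35/1533) -> (1533/35): both odd, 35 mod 4 = 3, 1533 mod 4 = 1, so the flip contributes +1; sign now +1
(1533/35): 1533 mod 35 = 28, so (1533/35) = (28/35)
factor out 2^2: 28 = 2^2·7; with 35 mod 8 = 3, (2/35) = -1; sign now +1; continue with (7/35)
flip (7/35) -> (35/7): both odd, 7 mod 4 = 3, 35 mod 4 = 3, so the flip contributes -1; sign now -1
(35/7): 35 mod 7 = 0, so (35/7) = (0/7)
reached (0/7); gcd(a, n) > 1, so (0/7) = 0 and the symbol is 0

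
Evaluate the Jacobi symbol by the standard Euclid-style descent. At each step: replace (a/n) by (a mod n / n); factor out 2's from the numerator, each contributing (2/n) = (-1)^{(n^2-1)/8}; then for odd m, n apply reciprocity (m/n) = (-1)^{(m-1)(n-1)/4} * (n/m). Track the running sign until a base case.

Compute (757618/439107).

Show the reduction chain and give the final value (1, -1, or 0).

(757618/439107) = (318511/439107)   [reduce mod 439107]
reciprocity: (318511/439107) = -1·(439107/318511) since 318511 mod 4 = 3, 439107 mod 4 = 3; sign now -1
(439107/318511) = (120596/318511)   [reduce mod 318511]
120596 = 2^2·30149; (2/318511) = +1 since 318511 mod 8 = 7, so (120596/318511) = (+1)^2·(30149/318511); sign now -1
reciprocity: (30149/318511) = +1·(318511/30149) since 30149 mod 4 = 1, 318511 mod 4 = 3; sign now -1
(318511/30149) = (17021/30149)   [reduce mod 30149]
reciprocity: (17021/30149) = +1·(30149/17021) since 17021 mod 4 = 1, 30149 mod 4 = 1; sign now -1
(30149/17021) = (13128/17021)   [reduce mod 17021]
13128 = 2^3·1641; (2/17021) = -1 since 17021 mod 8 = 5, so (13128/17021) = (-1)^3·(1641/17021); sign now +1
reciprocity: (1641/17021) = +1·(17021/1641) since 1641 mod 4 = 1, 17021 mod 4 = 1; sign now +1
(17021/1641) = (611/1641)   [reduce mod 1641]
reciprocity: (611/1641) = +1·(1641/611) since 611 mod 4 = 3, 1641 mod 4 = 1; sign now +1
(1641/611) = (419/611)   [reduce mod 611]
reciprocity: (419/611) = -1·(611/419) since 419 mod 4 = 3, 611 mod 4 = 3; sign now -1
(611/419) = (192/419)   [reduce mod 419]
192 = 2^6·3; (2/419) = -1 since 419 mod 8 = 3, so (192/419) = (-1)^6·(3/419); sign now -1
reciprocity: (3/419) = -1·(419/3) since 3 mod 4 = 3, 419 mod 4 = 3; sign now +1
(419/3) = (2/3)   [reduce mod 3]
2 = 2^1·1; (2/3) = -1 since 3 mod 8 = 3, so (2/3) = (-1)^1·(1/3); sign now -1
(1/3) = 1; final value = sign = -1

-1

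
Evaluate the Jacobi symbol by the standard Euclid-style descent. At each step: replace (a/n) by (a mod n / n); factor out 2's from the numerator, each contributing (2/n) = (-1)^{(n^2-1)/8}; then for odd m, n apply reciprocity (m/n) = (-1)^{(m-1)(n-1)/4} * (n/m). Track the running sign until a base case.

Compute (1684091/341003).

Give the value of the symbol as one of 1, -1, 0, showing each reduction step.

1

(1684091/341003): 1684091 mod 341003 = 320079, so (1684091/341003) = (320079/341003)
flip (320079/341003) -> (341003/320079): both odd, 320079 mod 4 = 3, 341003 mod 4 = 3, so the flip contributes -1; sign now -1
(341003/320079): 341003 mod 320079 = 20924, so (341003/320079) = (20924/320079)
factor out 2^2: 20924 = 2^2·5231; with 320079 mod 8 = 7, (2/320079) = +1; sign now -1; continue with (5231/320079)
flip (5231/320079) -> (320079/5231): both odd, 5231 mod 4 = 3, 320079 mod 4 = 3, so the flip contributes -1; sign now +1
(320079/5231): 320079 mod 5231 = 988, so (320079/5231) = (988/5231)
factor out 2^2: 988 = 2^2·247; with 5231 mod 8 = 7, (2/5231) = +1; sign now +1; continue with (247/5231)
flip (247/5231) -> (5231/247): both odd, 247 mod 4 = 3, 5231 mod 4 = 3, so the flip contributes -1; sign now -1
(5231/247): 5231 mod 247 = 44, so (5231/247) = (44/247)
factor out 2^2: 44 = 2^2·11; with 247 mod 8 = 7, (2/247) = +1; sign now -1; continue with (11/247)
flip (11/247) -> (247/11): both odd, 11 mod 4 = 3, 247 mod 4 = 3, so the flip contributes -1; sign now +1
(247/11): 247 mod 11 = 5, so (247/11) = (5/11)
flip (5/11) -> (11/5): both odd, 5 mod 4 = 1, 11 mod 4 = 3, so the flip contributes +1; sign now +1
(11/5): 11 mod 5 = 1, so (11/5) = (1/5)
reached (1/5) = 1, so the symbol is +1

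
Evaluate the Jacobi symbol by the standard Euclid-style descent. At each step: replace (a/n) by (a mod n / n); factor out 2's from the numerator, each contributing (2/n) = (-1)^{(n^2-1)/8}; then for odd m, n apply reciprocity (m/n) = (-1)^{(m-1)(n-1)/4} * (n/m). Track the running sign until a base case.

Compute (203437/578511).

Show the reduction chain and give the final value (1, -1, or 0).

1

reciprocity: (203437/578511) = +1·(578511/203437) since 203437 mod 4 = 1, 578511 mod 4 = 3; sign now +1
(578511/203437) = (171637/203437)   [reduce mod 203437]
reciprocity: (171637/203437) = +1·(203437/171637) since 171637 mod 4 = 1, 203437 mod 4 = 1; sign now +1
(203437/171637) = (31800/171637)   [reduce mod 171637]
31800 = 2^3·3975; (2/171637) = -1 since 171637 mod 8 = 5, so (31800/171637) = (-1)^3·(3975/171637); sign now -1
reciprocity: (3975/171637) = +1·(171637/3975) since 3975 mod 4 = 3, 171637 mod 4 = 1; sign now -1
(171637/3975) = (712/3975)   [reduce mod 3975]
712 = 2^3·89; (2/3975) = +1 since 3975 mod 8 = 7, so (712/3975) = (+1)^3·(89/3975); sign now -1
reciprocity: (89/3975) = +1·(3975/89) since 89 mod 4 = 1, 3975 mod 4 = 3; sign now -1
(3975/89) = (59/89)   [reduce mod 89]
reciprocity: (59/89) = +1·(89/59) since 59 mod 4 = 3, 89 mod 4 = 1; sign now -1
(89/59) = (30/59)   [reduce mod 59]
30 = 2^1·15; (2/59) = -1 since 59 mod 8 = 3, so (30/59) = (-1)^1·(15/59); sign now +1
reciprocity: (15/59) = -1·(59/15) since 15 mod 4 = 3, 59 mod 4 = 3; sign now -1
(59/15) = (14/15)   [reduce mod 15]
14 = 2^1·7; (2/15) = +1 since 15 mod 8 = 7, so (14/15) = (+1)^1·(7/15); sign now -1
reciprocity: (7/15) = -1·(15/7) since 7 mod 4 = 3, 15 mod 4 = 3; sign now +1
(15/7) = (1/7)   [reduce mod 7]
(1/7) = 1; final value = sign = +1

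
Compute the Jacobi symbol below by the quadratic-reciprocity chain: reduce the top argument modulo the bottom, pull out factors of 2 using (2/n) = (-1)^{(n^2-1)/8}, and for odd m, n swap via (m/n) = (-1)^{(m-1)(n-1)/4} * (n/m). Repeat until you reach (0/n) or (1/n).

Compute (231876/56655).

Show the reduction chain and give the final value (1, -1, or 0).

(231876/56655) = (5256/56655)   [reduce mod 56655]
5256 = 2^3·657; (2/56655) = +1 since 56655 mod 8 = 7, so (5256/56655) = (+1)^3·(657/56655); sign now +1
reciprocity: (657/56655) = +1·(56655/657) since 657 mod 4 = 1, 56655 mod 4 = 3; sign now +1
(56655/657) = (153/657)   [reduce mod 657]
reciprocity: (153/657) = +1·(657/153) since 153 mod 4 = 1, 657 mod 4 = 1; sign now +1
(657/153) = (45/153)   [reduce mod 153]
reciprocity: (45/153) = +1·(153/45) since 45 mod 4 = 1, 153 mod 4 = 1; sign now +1
(153/45) = (18/45)   [reduce mod 45]
18 = 2^1·9; (2/45) = -1 since 45 mod 8 = 5, so (18/45) = (-1)^1·(9/45); sign now -1
reciprocity: (9/45) = +1·(45/9) since 9 mod 4 = 1, 45 mod 4 = 1; sign now -1
(45/9) = (0/9)   [reduce mod 9]
(0/9) = 0   [gcd(a, n) > 1]; final value = 0

0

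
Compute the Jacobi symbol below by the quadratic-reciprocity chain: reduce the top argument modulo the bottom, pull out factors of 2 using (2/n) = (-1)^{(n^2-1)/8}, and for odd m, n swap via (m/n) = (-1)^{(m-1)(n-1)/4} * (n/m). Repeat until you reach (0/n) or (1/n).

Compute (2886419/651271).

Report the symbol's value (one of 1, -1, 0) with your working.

1

(2886419/651271) = (281335/651271)   [reduce mod 651271]
reciprocity: (281335/651271) = -1·(651271/281335) since 281335 mod 4 = 3, 651271 mod 4 = 3; sign now -1
(651271/281335) = (88601/281335)   [reduce mod 281335]
reciprocity: (88601/281335) = +1·(281335/88601) since 88601 mod 4 = 1, 281335 mod 4 = 3; sign now -1
(281335/88601) = (15532/88601)   [reduce mod 88601]
15532 = 2^2·3883; (2/88601) = +1 since 88601 mod 8 = 1, so (15532/88601) = (+1)^2·(3883/88601); sign now -1
reciprocity: (3883/88601) = +1·(88601/3883) since 3883 mod 4 = 3, 88601 mod 4 = 1; sign now -1
(88601/3883) = (3175/3883)   [reduce mod 3883]
reciprocity: (3175/3883) = -1·(3883/3175) since 3175 mod 4 = 3, 3883 mod 4 = 3; sign now +1
(3883/3175) = (708/3175)   [reduce mod 3175]
708 = 2^2·177; (2/3175) = +1 since 3175 mod 8 = 7, so (708/3175) = (+1)^2·(177/3175); sign now +1
reciprocity: (177/3175) = +1·(3175/177) since 177 mod 4 = 1, 3175 mod 4 = 3; sign now +1
(3175/177) = (166/177)   [reduce mod 177]
166 = 2^1·83; (2/177) = +1 since 177 mod 8 = 1, so (166/177) = (+1)^1·(83/177); sign now +1
reciprocity: (83/177) = +1·(177/83) since 83 mod 4 = 3, 177 mod 4 = 1; sign now +1
(177/83) = (11/83)   [reduce mod 83]
reciprocity: (11/83) = -1·(83/11) since 11 mod 4 = 3, 83 mod 4 = 3; sign now -1
(83/11) = (6/11)   [reduce mod 11]
6 = 2^1·3; (2/11) = -1 since 11 mod 8 = 3, so (6/11) = (-1)^1·(3/11); sign now +1
reciprocity: (3/11) = -1·(11/3) since 3 mod 4 = 3, 11 mod 4 = 3; sign now -1
(11/3) = (2/3)   [reduce mod 3]
2 = 2^1·1; (2/3) = -1 since 3 mod 8 = 3, so (2/3) = (-1)^1·(1/3); sign now +1
(1/3) = 1; final value = sign = +1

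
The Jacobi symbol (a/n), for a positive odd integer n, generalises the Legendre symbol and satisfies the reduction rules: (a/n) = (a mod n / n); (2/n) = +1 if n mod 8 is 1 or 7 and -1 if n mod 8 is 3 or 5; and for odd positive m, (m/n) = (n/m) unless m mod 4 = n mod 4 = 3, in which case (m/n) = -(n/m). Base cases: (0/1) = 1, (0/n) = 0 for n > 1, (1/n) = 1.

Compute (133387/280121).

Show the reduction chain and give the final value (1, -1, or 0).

flip (133387/280121) -> (280121/133387): both odd, 133387 mod 4 = 3, 280121 mod 4 = 1, so the flip contributes +1; sign now +1
(280121/133387): 280121 mod 133387 = 13347, so (280121/133387) = (13347/133387)
flip (13347/133387) -> (133387/13347): both odd, 13347 mod 4 = 3, 133387 mod 4 = 3, so the flip contributes -1; sign now -1
(133387/13347): 133387 mod 13347 = 13264, so (133387/13347) = (13264/13347)
factor out 2^4: 13264 = 2^4·829; with 13347 mod 8 = 3, (2/13347) = -1; sign now -1; continue with (829/13347)
flip (829/13347) -> (13347/829): both odd, 829 mod 4 = 1, 13347 mod 4 = 3, so the flip contributes +1; sign now -1
(13347/829): 13347 mod 829 = 83, so (13347/829) = (83/829)
flip (83/829) -> (829/83): both odd, 83 mod 4 = 3, 829 mod 4 = 1, so the flip contributes +1; sign now -1
(829/83): 829 mod 83 = 82, so (829/83) = (82/83)
factor out 2^1: 82 = 2^1·41; with 83 mod 8 = 3, (2/83) = -1; sign now +1; continue with (41/83)
flip (41/83) -> (83/41): both odd, 41 mod 4 = 1, 83 mod 4 = 3, so the flip contributes +1; sign now +1
(83/41): 83 mod 41 = 1, so (83/41) = (1/41)
reached (1/41) = 1, so the symbol is +1

1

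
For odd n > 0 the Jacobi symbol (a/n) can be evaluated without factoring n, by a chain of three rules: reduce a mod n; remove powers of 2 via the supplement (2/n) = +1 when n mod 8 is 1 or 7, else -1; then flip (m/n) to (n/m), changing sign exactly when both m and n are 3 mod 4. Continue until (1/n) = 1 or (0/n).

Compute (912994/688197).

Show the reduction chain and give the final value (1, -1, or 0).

-1

(912994/688197): 912994 mod 688197 = 224797, so (912994/688197) = (224797/688197)
flip (224797/688197) -> (688197/224797): both odd, 224797 mod 4 = 1, 688197 mod 4 = 1, so the flip contributes +1; sign now +1
(688197/224797): 688197 mod 224797 = 13806, so (688197/224797) = (13806/224797)
factor out 2^1: 13806 = 2^1·6903; with 224797 mod 8 = 5, (2/224797) = -1; sign now -1; continue with (6903/224797)
flip (6903/224797) -> (224797/6903): both odd, 6903 mod 4 = 3, 224797 mod 4 = 1, so the flip contributes +1; sign now -1
(224797/6903): 224797 mod 6903 = 3901, so (224797/6903) = (3901/6903)
flip (3901/6903) -> (6903/3901): both odd, 3901 mod 4 = 1, 6903 mod 4 = 3, so the flip contributes +1; sign now -1
(6903/3901): 6903 mod 3901 = 3002, so (6903/3901) = (3002/3901)
factor out 2^1: 3002 = 2^1·1501; with 3901 mod 8 = 5, (2/3901) = -1; sign now +1; continue with (1501/3901)
flip (1501/3901) -> (3901/1501): both odd, 1501 mod 4 = 1, 3901 mod 4 = 1, so the flip contributes +1; sign now +1
(3901/1501): 3901 mod 1501 = 899, so (3901/1501) = (899/1501)
flip (899/1501) -> (1501/899): both odd, 899 mod 4 = 3, 1501 mod 4 = 1, so the flip contributes +1; sign now +1
(1501/899): 1501 mod 899 = 602, so (1501/899) = (602/899)
factor out 2^1: 602 = 2^1·301; with 899 mod 8 = 3, (2/899) = -1; sign now -1; continue with (301/899)
flip (301/899) -> (899/301): both odd, 301 mod 4 = 1, 899 mod 4 = 3, so the flip contributes +1; sign now -1
(899/301): 899 mod 301 = 297, so (899/301) = (297/301)
flip (297/301) -> (301/297): both odd, 297 mod 4 = 1, 301 mod 4 = 1, so the flip contributes +1; sign now -1
(301/297): 301 mod 297 = 4, so (301/297) = (4/297)
factor out 2^2: 4 = 2^2·1; with 297 mod 8 = 1, (2/297) = +1; sign now -1; continue with (1/297)
reached (1/297) = 1, so the symbol is -1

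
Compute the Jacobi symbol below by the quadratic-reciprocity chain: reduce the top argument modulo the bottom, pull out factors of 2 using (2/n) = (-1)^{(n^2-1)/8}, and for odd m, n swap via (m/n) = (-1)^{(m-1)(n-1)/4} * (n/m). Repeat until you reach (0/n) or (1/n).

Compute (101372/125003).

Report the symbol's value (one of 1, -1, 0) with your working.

101372 = 2^2·25343; (2/125003) = -1 since 125003 mod 8 = 3, so (101372/125003) = (-1)^2·(25343/125003); sign now +1
reciprocity: (25343/125003) = -1·(125003/25343) since 25343 mod 4 = 3, 125003 mod 4 = 3; sign now -1
(125003/25343) = (23631/25343)   [reduce mod 25343]
reciprocity: (23631/25343) = -1·(25343/23631) since 23631 mod 4 = 3, 25343 mod 4 = 3; sign now +1
(25343/23631) = (1712/23631)   [reduce mod 23631]
1712 = 2^4·107; (2/23631) = +1 since 23631 mod 8 = 7, so (1712/23631) = (+1)^4·(107/23631); sign now +1
reciprocity: (107/23631) = -1·(23631/107) since 107 mod 4 = 3, 23631 mod 4 = 3; sign now -1
(23631/107) = (91/107)   [reduce mod 107]
reciprocity: (91/107) = -1·(107/91) since 91 mod 4 = 3, 107 mod 4 = 3; sign now +1
(107/91) = (16/91)   [reduce mod 91]
16 = 2^4·1; (2/91) = -1 since 91 mod 8 = 3, so (16/91) = (-1)^4·(1/91); sign now +1
(1/91) = 1; final value = sign = +1

1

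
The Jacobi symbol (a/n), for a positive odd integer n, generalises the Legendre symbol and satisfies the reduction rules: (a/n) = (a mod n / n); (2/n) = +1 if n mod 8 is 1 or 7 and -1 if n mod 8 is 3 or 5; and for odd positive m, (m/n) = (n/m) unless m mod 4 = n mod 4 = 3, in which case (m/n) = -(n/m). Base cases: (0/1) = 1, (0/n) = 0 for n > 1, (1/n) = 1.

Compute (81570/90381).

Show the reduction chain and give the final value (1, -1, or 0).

0

81570 = 2^1·40785; (2/90381) = -1 since 90381 mod 8 = 5, so (81570/90381) = (-1)^1·(40785/90381); sign now -1
reciprocity: (40785/90381) = +1·(90381/40785) since 40785 mod 4 = 1, 90381 mod 4 = 1; sign now -1
(90381/40785) = (8811/40785)   [reduce mod 40785]
reciprocity: (8811/40785) = +1·(40785/8811) since 8811 mod 4 = 3, 40785 mod 4 = 1; sign now -1
(40785/8811) = (5541/8811)   [reduce mod 8811]
reciprocity: (5541/8811) = +1·(8811/5541) since 5541 mod 4 = 1, 8811 mod 4 = 3; sign now -1
(8811/5541) = (3270/5541)   [reduce mod 5541]
3270 = 2^1·1635; (2/5541) = -1 since 5541 mod 8 = 5, so (3270/5541) = (-1)^1·(1635/5541); sign now +1
reciprocity: (1635/5541) = +1·(5541/1635) since 1635 mod 4 = 3, 5541 mod 4 = 1; sign now +1
(5541/1635) = (636/1635)   [reduce mod 1635]
636 = 2^2·159; (2/1635) = -1 since 1635 mod 8 = 3, so (636/1635) = (-1)^2·(159/1635); sign now +1
reciprocity: (159/1635) = -1·(1635/159) since 159 mod 4 = 3, 1635 mod 4 = 3; sign now -1
(1635/159) = (45/159)   [reduce mod 159]
reciprocity: (45/159) = +1·(159/45) since 45 mod 4 = 1, 159 mod 4 = 3; sign now -1
(159/45) = (24/45)   [reduce mod 45]
24 = 2^3·3; (2/45) = -1 since 45 mod 8 = 5, so (24/45) = (-1)^3·(3/45); sign now +1
reciprocity: (3/45) = +1·(45/3) since 3 mod 4 = 3, 45 mod 4 = 1; sign now +1
(45/3) = (0/3)   [reduce mod 3]
(0/3) = 0   [gcd(a, n) > 1]; final value = 0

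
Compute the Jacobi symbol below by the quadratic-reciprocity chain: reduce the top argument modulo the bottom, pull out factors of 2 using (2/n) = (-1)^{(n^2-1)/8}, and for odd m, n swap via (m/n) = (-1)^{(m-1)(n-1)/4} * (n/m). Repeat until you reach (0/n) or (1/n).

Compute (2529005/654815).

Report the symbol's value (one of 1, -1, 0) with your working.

(2529005/654815): 2529005 mod 654815 = 564560, so (2529005/654815) = (564560/654815)
factor out 2^4: 564560 = 2^4·35285; with 654815 mod 8 = 7, (2/654815) = +1; sign now +1; continue with (35285/654815)
flip (35285/654815) -> (654815/35285): both odd, 35285 mod 4 = 1, 654815 mod 4 = 3, so the flip contributes +1; sign now +1
(654815/35285): 654815 mod 35285 = 19685, so (654815/35285) = (19685/35285)
flip (19685/35285) -> (35285/19685): both odd, 19685 mod 4 = 1, 35285 mod 4 = 1, so the flip contributes +1; sign now +1
(35285/19685): 35285 mod 19685 = 15600, so (35285/19685) = (15600/19685)
factor out 2^4: 15600 = 2^4·975; with 19685 mod 8 = 5, (2/19685) = -1; sign now +1; continue with (975/19685)
flip (975/19685) -> (19685/975): both odd, 975 mod 4 = 3, 19685 mod 4 = 1, so the flip contributes +1; sign now +1
(19685/975): 19685 mod 975 = 185, so (19685/975) = (185/975)
flip (185/975) -> (975/185): both odd, 185 mod 4 = 1, 975 mod 4 = 3, so the flip contributes +1; sign now +1
(975/185): 975 mod 185 = 50, so (975/185) = (50/185)
factor out 2^1: 50 = 2^1·25; with 185 mod 8 = 1, (2/185) = +1; sign now +1; continue with (25/185)
flip (25/185) -> (185/25): both odd, 25 mod 4 = 1, 185 mod 4 = 1, so the flip contributes +1; sign now +1
(185/25): 185 mod 25 = 10, so (185/25) = (10/25)
factor out 2^1: 10 = 2^1·5; with 25 mod 8 = 1, (2/25) = +1; sign now +1; continue with (5/25)
flip (5/25) -> (25/5): both odd, 5 mod 4 = 1, 25 mod 4 = 1, so the flip contributes +1; sign now +1
(25/5): 25 mod 5 = 0, so (25/5) = (0/5)
reached (0/5); gcd(a, n) > 1, so (0/5) = 0 and the symbol is 0

0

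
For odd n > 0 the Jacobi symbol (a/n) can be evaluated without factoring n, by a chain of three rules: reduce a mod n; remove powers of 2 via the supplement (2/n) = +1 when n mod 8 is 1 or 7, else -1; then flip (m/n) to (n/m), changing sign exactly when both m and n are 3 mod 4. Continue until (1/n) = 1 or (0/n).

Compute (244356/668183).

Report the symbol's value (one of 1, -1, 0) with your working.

-1

244356 = 2^2·61089; (2/668183) = +1 since 668183 mod 8 = 7, so (244356/668183) = (+1)^2·(61089/668183); sign now +1
reciprocity: (61089/668183) = +1·(668183/61089) since 61089 mod 4 = 1, 668183 mod 4 = 3; sign now +1
(668183/61089) = (57293/61089)   [reduce mod 61089]
reciprocity: (57293/61089) = +1·(61089/57293) since 57293 mod 4 = 1, 61089 mod 4 = 1; sign now +1
(61089/57293) = (3796/57293)   [reduce mod 57293]
3796 = 2^2·949; (2/57293) = -1 since 57293 mod 8 = 5, so (3796/57293) = (-1)^2·(949/57293); sign now +1
reciprocity: (949/57293) = +1·(57293/949) since 949 mod 4 = 1, 57293 mod 4 = 1; sign now +1
(57293/949) = (353/949)   [reduce mod 949]
reciprocity: (353/949) = +1·(949/353) since 353 mod 4 = 1, 949 mod 4 = 1; sign now +1
(949/353) = (243/353)   [reduce mod 353]
reciprocity: (243/353) = +1·(353/243) since 243 mod 4 = 3, 353 mod 4 = 1; sign now +1
(353/243) = (110/243)   [reduce mod 243]
110 = 2^1·55; (2/243) = -1 since 243 mod 8 = 3, so (110/243) = (-1)^1·(55/243); sign now -1
reciprocity: (55/243) = -1·(243/55) since 55 mod 4 = 3, 243 mod 4 = 3; sign now +1
(243/55) = (23/55)   [reduce mod 55]
reciprocity: (23/55) = -1·(55/23) since 23 mod 4 = 3, 55 mod 4 = 3; sign now -1
(55/23) = (9/23)   [reduce mod 23]
reciprocity: (9/23) = +1·(23/9) since 9 mod 4 = 1, 23 mod 4 = 3; sign now -1
(23/9) = (5/9)   [reduce mod 9]
reciprocity: (5/9) = +1·(9/5) since 5 mod 4 = 1, 9 mod 4 = 1; sign now -1
(9/5) = (4/5)   [reduce mod 5]
4 = 2^2·1; (2/5) = -1 since 5 mod 8 = 5, so (4/5) = (-1)^2·(1/5); sign now -1
(1/5) = 1; final value = sign = -1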